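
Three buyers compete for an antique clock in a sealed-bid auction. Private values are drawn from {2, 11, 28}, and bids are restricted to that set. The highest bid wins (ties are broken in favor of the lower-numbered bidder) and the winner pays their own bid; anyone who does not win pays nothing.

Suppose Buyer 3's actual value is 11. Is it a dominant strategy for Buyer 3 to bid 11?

Check each profile of the others' bids and compare truth against every alternative bid.
Others bid (2, 2): truth gives 0, best alternative gives 0.
Others bid (2, 11): truth gives 0, best alternative gives 0.
Others bid (2, 28): truth gives 0, best alternative gives 0.
Others bid (11, 2): truth gives 0, best alternative gives 0.
Others bid (11, 11): truth gives 0, best alternative gives 0.
Others bid (11, 28): truth gives 0, best alternative gives 0.
(Remaining 3 profiles checked similarly; truth is weakly best in each.)
In every case the truthful bid is at least as good as any alternative, so it is a dominant strategy.

Yes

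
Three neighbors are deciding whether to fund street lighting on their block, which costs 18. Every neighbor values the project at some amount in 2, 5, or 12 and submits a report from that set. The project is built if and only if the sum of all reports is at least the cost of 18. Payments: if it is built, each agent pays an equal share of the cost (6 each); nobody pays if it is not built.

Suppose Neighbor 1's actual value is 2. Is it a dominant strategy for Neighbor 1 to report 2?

Check each profile of the others' reports and compare truth against every alternative report.
Others report (2, 12): truth gives 0, best alternative gives -4.
Others report (12, 2): truth gives 0, best alternative gives -4.
Others report (5, 12): truth gives -4, best alternative gives -4.
Others report (12, 5): truth gives -4, best alternative gives -4.
Others report (12, 12): truth gives -4, best alternative gives -4.
Others report (2, 2): truth gives 0, best alternative gives 0.
(Remaining 3 profiles checked similarly; truth is weakly best in each.)
In every case the truthful report is at least as good as any alternative, so it is a dominant strategy.

Yes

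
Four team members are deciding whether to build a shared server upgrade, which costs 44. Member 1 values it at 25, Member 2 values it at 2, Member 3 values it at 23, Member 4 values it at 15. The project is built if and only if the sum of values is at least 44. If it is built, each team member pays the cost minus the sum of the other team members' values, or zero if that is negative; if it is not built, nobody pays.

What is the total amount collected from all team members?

Total value 65 ≥ cost 44, so it is built.
Member 1: others sum to 40; max(0, 44 - 40) = 4.
Member 2: others sum to 63; max(0, 44 - 63) = 0.
Member 3: others sum to 42; max(0, 44 - 42) = 2.
Member 4: others sum to 50; max(0, 44 - 50) = 0.
Total collected = 4 + 0 + 2 + 0 = 6.

6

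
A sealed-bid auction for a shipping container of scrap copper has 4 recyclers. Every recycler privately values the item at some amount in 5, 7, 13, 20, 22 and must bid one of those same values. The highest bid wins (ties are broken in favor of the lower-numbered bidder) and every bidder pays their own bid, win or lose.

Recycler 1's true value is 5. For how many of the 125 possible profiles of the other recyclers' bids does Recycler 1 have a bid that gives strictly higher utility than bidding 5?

Others bid (5, 5, 7): truth gives -5; bid 7 gives -2 > -5. Violating.
Others bid (5, 7, 5): truth gives -5; bid 7 gives -2 > -5. Violating.
Others bid (5, 7, 7): truth gives -5; bid 7 gives -2 > -5. Violating.
Others bid (7, 5, 5): truth gives -5; bid 7 gives -2 > -5. Violating.
Others bid (5, 5, 5): truth gives 0; no alternative beats it.
Others bid (5, 5, 13): truth gives -5; no alternative beats it.
(Checking all 125 profiles: 7 have a profitable deviation, 118 do not.)

7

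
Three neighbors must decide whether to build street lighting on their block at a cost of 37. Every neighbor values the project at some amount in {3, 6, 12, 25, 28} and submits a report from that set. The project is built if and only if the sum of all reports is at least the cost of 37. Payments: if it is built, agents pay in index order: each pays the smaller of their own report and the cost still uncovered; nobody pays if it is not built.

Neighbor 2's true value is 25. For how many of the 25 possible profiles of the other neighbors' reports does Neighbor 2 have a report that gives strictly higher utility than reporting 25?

15

Others report (3, 25): truth gives 0; report 12 gives 13 > 0. Violating.
Others report (3, 28): truth gives 0; report 6 gives 19 > 0. Violating.
Others report (6, 25): truth gives 0; report 6 gives 19 > 0. Violating.
Others report (6, 28): truth gives 0; report 3 gives 22 > 0. Violating.
Others report (3, 3): truth gives 0; no alternative beats it.
Others report (3, 6): truth gives 0; no alternative beats it.
(Checking all 25 profiles: 15 have a profitable deviation, 10 do not.)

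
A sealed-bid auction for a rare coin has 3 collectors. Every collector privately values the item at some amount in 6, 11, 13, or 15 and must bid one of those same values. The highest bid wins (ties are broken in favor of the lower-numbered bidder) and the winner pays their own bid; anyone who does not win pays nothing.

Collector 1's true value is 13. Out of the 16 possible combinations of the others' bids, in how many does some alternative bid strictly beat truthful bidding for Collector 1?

4

Others bid (6, 6): truth gives 0; bid 6 gives 7 > 0. Violating.
Others bid (6, 11): truth gives 0; bid 11 gives 2 > 0. Violating.
Others bid (11, 6): truth gives 0; bid 11 gives 2 > 0. Violating.
Others bid (11, 11): truth gives 0; bid 11 gives 2 > 0. Violating.
Others bid (6, 13): truth gives 0; no alternative beats it.
Others bid (6, 15): truth gives 0; no alternative beats it.
(Checking all 16 profiles: 4 have a profitable deviation, 12 do not.)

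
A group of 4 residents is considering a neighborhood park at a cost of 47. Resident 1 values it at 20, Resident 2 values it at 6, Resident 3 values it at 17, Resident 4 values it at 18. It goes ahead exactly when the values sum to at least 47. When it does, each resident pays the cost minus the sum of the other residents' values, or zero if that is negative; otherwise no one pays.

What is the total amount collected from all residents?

13

Total value 61 ≥ cost 47, so it is built.
Resident 1: others sum to 41; max(0, 47 - 41) = 6.
Resident 2: others sum to 55; max(0, 47 - 55) = 0.
Resident 3: others sum to 44; max(0, 47 - 44) = 3.
Resident 4: others sum to 43; max(0, 47 - 43) = 4.
Total collected = 6 + 0 + 3 + 4 = 13.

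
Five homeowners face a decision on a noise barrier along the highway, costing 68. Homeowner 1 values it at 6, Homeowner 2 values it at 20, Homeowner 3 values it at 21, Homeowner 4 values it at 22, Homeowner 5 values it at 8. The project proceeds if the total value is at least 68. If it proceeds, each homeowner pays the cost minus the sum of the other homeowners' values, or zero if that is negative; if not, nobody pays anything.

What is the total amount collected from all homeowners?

36

Total value 77 ≥ cost 68, so it is built.
Homeowner 1: others sum to 71; max(0, 68 - 71) = 0.
Homeowner 2: others sum to 57; max(0, 68 - 57) = 11.
Homeowner 3: others sum to 56; max(0, 68 - 56) = 12.
Homeowner 4: others sum to 55; max(0, 68 - 55) = 13.
Homeowner 5: others sum to 69; max(0, 68 - 69) = 0.
Total collected = 0 + 11 + 12 + 13 + 0 = 36.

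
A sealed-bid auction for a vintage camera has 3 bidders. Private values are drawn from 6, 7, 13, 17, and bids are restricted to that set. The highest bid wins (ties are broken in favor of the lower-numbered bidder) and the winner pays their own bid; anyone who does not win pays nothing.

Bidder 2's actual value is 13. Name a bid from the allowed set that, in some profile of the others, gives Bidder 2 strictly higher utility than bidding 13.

Suppose Bidder 1 bids 6 and Bidder 3 bids 6.
Bid 13: wins, pays 13, utility 13 - 13 = 0.
Bid 7: wins, pays 7, utility 13 - 7 = 6.
So bidding 7 beats truth here (6 > 0).

7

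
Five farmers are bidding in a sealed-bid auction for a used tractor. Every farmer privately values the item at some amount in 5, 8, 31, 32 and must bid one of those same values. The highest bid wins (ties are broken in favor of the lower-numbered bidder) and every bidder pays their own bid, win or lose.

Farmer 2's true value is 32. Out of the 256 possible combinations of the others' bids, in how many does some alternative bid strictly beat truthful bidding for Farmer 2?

Others bid (5, 5, 5, 5): truth gives 0; bid 8 gives 24 > 0. Violating.
Others bid (5, 5, 5, 8): truth gives 0; bid 8 gives 24 > 0. Violating.
Others bid (5, 5, 5, 31): truth gives 0; bid 31 gives 1 > 0. Violating.
Others bid (5, 5, 8, 5): truth gives 0; bid 8 gives 24 > 0. Violating.
Others bid (5, 5, 5, 32): truth gives 0; no alternative beats it.
Others bid (5, 5, 8, 32): truth gives 0; no alternative beats it.
(Checking all 256 profiles: 118 have a profitable deviation, 138 do not.)

118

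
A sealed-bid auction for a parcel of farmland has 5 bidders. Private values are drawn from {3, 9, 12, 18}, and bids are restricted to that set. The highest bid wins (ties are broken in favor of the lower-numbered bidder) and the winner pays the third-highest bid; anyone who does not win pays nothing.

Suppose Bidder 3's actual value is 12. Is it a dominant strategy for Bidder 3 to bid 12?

Consider the case where Bidder 1 bids 3, Bidder 2 bids 3, Bidder 4 bids 3 and Bidder 5 bids 18.
Truthful bid 12: loses, pays 0, utility 0.
Bid 18 instead: wins, pays 3, utility 12 - 3 = 9.
Since 9 > 0, bidding 18 is strictly better here, so truthful bidding is not dominant.

No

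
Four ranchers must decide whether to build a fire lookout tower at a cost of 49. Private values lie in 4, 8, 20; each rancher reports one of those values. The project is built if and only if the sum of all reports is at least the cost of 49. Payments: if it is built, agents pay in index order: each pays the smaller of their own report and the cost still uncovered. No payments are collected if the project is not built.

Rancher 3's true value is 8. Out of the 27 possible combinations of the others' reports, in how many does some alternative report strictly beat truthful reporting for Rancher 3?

4

Others report (8, 20, 20): truth gives 0; report 4 gives 4 > 0. Violating.
Others report (20, 8, 20): truth gives 0; report 4 gives 4 > 0. Violating.
Others report (20, 20, 8): truth gives 0; report 4 gives 4 > 0. Violating.
Others report (20, 20, 20): truth gives 0; report 4 gives 4 > 0. Violating.
Others report (4, 4, 4): truth gives 0; no alternative beats it.
Others report (4, 4, 8): truth gives 0; no alternative beats it.
(Checking all 27 profiles: 4 have a profitable deviation, 23 do not.)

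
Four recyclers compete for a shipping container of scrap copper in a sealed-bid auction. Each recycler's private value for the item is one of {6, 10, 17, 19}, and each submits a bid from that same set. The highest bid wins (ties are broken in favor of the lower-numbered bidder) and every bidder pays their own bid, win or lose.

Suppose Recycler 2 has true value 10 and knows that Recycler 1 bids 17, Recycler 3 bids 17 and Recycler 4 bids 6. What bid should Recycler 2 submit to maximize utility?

Bid 6: loses but pays 6, utility -6.
Bid 10: loses but pays 10, utility -10.
Bid 17: loses but pays 17, utility -17.
Bid 19: wins, pays 19, utility 10 - 19 = -9.
The best choice is 6 with utility -6.

6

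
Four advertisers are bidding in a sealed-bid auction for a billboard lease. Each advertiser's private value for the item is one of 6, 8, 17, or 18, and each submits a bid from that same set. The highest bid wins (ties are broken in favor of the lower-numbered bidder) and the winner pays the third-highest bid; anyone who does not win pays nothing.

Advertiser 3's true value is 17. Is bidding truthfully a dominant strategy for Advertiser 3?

Consider the case where Advertiser 1 bids 6, Advertiser 2 bids 6 and Advertiser 4 bids 18.
Truthful bid 17: loses, pays 0, utility 0.
Bid 18 instead: wins, pays 6, utility 17 - 6 = 11.
Since 11 > 0, bidding 18 is strictly better here, so truthful bidding is not dominant.

No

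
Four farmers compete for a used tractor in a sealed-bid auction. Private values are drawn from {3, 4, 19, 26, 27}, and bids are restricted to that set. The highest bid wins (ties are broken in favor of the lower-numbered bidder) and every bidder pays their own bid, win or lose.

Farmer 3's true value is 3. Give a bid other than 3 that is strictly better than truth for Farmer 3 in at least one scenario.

4

Suppose Farmer 1 bids 3, Farmer 2 bids 3 and Farmer 4 bids 3.
Bid 3: loses but pays 3, utility -3.
Bid 4: wins, pays 4, utility 3 - 4 = -1.
So bidding 4 beats truth here (-1 > -3).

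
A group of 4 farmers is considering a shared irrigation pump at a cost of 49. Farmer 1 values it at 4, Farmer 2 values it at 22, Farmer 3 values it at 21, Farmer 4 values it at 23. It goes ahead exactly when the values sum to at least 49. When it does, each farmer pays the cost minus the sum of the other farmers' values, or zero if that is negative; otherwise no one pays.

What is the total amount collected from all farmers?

Total value 70 ≥ cost 49, so it is built.
Farmer 1: others sum to 66; max(0, 49 - 66) = 0.
Farmer 2: others sum to 48; max(0, 49 - 48) = 1.
Farmer 3: others sum to 49; max(0, 49 - 49) = 0.
Farmer 4: others sum to 47; max(0, 49 - 47) = 2.
Total collected = 0 + 1 + 0 + 2 = 3.

3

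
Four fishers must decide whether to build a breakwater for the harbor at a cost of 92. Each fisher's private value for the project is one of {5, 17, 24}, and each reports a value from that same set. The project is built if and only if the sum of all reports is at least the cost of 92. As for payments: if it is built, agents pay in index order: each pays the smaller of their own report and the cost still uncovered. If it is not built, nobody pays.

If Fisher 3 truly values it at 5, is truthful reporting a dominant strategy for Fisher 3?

Check each profile of the others' reports and compare truth against every alternative report.
Others report (5, 5, 5): truth gives 0, best alternative gives 0.
Others report (5, 5, 17): truth gives 0, best alternative gives 0.
Others report (5, 5, 24): truth gives 0, best alternative gives 0.
Others report (5, 17, 5): truth gives 0, best alternative gives 0.
Others report (5, 17, 17): truth gives 0, best alternative gives 0.
Others report (5, 17, 24): truth gives 0, best alternative gives 0.
(Remaining 21 profiles checked similarly; truth is weakly best in each.)
In every case the truthful report is at least as good as any alternative, so it is a dominant strategy.

Yes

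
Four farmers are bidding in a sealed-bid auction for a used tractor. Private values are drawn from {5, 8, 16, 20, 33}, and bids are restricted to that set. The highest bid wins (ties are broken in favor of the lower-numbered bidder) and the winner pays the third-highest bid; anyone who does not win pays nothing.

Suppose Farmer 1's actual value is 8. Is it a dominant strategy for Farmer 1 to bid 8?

Consider the case where Farmer 2 bids 5, Farmer 3 bids 5 and Farmer 4 bids 16.
Truthful bid 8: loses, pays 0, utility 0.
Bid 16 instead: wins, pays 5, utility 8 - 5 = 3.
Since 3 > 0, bidding 16 is strictly better here, so truthful bidding is not dominant.

No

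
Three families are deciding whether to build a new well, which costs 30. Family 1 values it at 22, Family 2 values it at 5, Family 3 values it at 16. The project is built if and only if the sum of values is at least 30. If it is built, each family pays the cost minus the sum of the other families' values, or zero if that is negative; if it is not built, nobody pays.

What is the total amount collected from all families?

Total value 43 ≥ cost 30, so it is built.
Family 1: others sum to 21; max(0, 30 - 21) = 9.
Family 2: others sum to 38; max(0, 30 - 38) = 0.
Family 3: others sum to 27; max(0, 30 - 27) = 3.
Total collected = 9 + 0 + 3 = 12.

12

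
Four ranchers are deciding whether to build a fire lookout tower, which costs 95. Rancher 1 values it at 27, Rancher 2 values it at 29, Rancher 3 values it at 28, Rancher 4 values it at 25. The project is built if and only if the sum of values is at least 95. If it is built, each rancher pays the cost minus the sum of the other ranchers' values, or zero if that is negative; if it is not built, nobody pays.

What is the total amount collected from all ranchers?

Total value 109 ≥ cost 95, so it is built.
Rancher 1: others sum to 82; max(0, 95 - 82) = 13.
Rancher 2: others sum to 80; max(0, 95 - 80) = 15.
Rancher 3: others sum to 81; max(0, 95 - 81) = 14.
Rancher 4: others sum to 84; max(0, 95 - 84) = 11.
Total collected = 13 + 15 + 14 + 11 = 53.

53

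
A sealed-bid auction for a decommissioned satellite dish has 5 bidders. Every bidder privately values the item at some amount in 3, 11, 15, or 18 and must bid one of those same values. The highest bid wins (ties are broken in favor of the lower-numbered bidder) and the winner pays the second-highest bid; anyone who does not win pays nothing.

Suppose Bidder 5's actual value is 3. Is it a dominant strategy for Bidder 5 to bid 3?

Check each profile of the others' bids and compare truth against every alternative bid.
Others bid (3, 3, 3, 3): truth gives 0, best alternative gives 0.
Others bid (3, 3, 3, 11): truth gives 0, best alternative gives 0.
Others bid (3, 3, 3, 15): truth gives 0, best alternative gives 0.
Others bid (3, 3, 3, 18): truth gives 0, best alternative gives 0.
Others bid (3, 3, 11, 3): truth gives 0, best alternative gives 0.
Others bid (3, 3, 11, 11): truth gives 0, best alternative gives 0.
(Remaining 250 profiles checked similarly; truth is weakly best in each.)
In every case the truthful bid is at least as good as any alternative, so it is a dominant strategy.

Yes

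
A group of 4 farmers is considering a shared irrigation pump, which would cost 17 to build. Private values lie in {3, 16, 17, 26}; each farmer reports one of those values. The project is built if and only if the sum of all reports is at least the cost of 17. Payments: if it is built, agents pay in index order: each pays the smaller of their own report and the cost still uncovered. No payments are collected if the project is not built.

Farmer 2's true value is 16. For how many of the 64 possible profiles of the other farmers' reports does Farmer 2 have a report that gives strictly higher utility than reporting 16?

15

Others report (3, 3, 16): truth gives 2; report 3 gives 13 > 2. Violating.
Others report (3, 3, 17): truth gives 2; report 3 gives 13 > 2. Violating.
Others report (3, 3, 26): truth gives 2; report 3 gives 13 > 2. Violating.
Others report (3, 16, 3): truth gives 2; report 3 gives 13 > 2. Violating.
Others report (3, 3, 3): truth gives 2; no alternative beats it.
Others report (16, 3, 3): truth gives 15; no alternative beats it.
(Checking all 64 profiles: 15 have a profitable deviation, 49 do not.)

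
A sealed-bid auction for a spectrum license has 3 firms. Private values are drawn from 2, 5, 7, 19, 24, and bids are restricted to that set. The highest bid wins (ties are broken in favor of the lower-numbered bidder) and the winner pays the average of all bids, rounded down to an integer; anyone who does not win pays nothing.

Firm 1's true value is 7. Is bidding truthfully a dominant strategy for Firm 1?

No

Consider the case where Firm 2 bids 2 and Firm 3 bids 2.
Truthful bid 7: wins, pays 3, utility 7 - 3 = 4.
Bid 2 instead: wins, pays 2, utility 7 - 2 = 5.
Since 5 > 4, bidding 2 is strictly better here, so truthful bidding is not dominant.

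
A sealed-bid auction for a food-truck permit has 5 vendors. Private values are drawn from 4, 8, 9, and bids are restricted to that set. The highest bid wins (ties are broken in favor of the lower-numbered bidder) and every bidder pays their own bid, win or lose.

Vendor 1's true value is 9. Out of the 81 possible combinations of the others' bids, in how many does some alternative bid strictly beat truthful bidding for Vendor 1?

16

Others bid (4, 4, 4, 4): truth gives 0; bid 4 gives 5 > 0. Violating.
Others bid (4, 4, 4, 8): truth gives 0; bid 8 gives 1 > 0. Violating.
Others bid (4, 4, 8, 4): truth gives 0; bid 8 gives 1 > 0. Violating.
Others bid (4, 4, 8, 8): truth gives 0; bid 8 gives 1 > 0. Violating.
Others bid (4, 4, 4, 9): truth gives 0; no alternative beats it.
Others bid (4, 4, 8, 9): truth gives 0; no alternative beats it.
(Checking all 81 profiles: 16 have a profitable deviation, 65 do not.)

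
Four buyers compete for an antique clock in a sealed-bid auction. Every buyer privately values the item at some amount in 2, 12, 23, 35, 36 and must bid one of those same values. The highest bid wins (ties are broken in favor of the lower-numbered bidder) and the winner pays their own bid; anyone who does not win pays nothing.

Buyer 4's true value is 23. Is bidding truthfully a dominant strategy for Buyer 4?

Consider the case where Buyer 1 bids 2, Buyer 2 bids 2 and Buyer 3 bids 2.
Truthful bid 23: wins, pays 23, utility 23 - 23 = 0.
Bid 12 instead: wins, pays 12, utility 23 - 12 = 11.
Since 11 > 0, bidding 12 is strictly better here, so truthful bidding is not dominant.

No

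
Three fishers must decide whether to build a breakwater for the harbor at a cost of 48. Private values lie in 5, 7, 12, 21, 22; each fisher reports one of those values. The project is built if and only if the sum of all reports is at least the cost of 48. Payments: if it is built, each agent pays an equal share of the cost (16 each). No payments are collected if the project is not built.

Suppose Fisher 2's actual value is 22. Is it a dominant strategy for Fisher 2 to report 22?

Check each profile of the others' reports and compare truth against every alternative report.
Others report (5, 21): truth gives 6, best alternative gives 0.
Others report (21, 5): truth gives 6, best alternative gives 0.
Others report (5, 22): truth gives 6, best alternative gives 6.
Others report (7, 21): truth gives 6, best alternative gives 6.
Others report (7, 22): truth gives 6, best alternative gives 6.
Others report (12, 21): truth gives 6, best alternative gives 6.
(Remaining 19 profiles checked similarly; truth is weakly best in each.)
In every case the truthful report is at least as good as any alternative, so it is a dominant strategy.

Yes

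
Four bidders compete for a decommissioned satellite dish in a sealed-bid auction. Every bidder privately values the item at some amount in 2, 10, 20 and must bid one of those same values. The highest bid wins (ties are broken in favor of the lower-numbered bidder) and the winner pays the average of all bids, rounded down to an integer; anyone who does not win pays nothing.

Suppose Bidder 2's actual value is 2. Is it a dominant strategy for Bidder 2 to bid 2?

Yes

Check each profile of the others' bids and compare truth against every alternative bid.
Others bid (2, 10, 10): truth gives 0, best alternative gives -6.
Others bid (2, 2, 10): truth gives 0, best alternative gives -4.
Others bid (2, 10, 2): truth gives 0, best alternative gives -4.
Others bid (2, 2, 2): truth gives 0, best alternative gives -2.
Others bid (2, 2, 20): truth gives 0, best alternative gives 0.
Others bid (2, 10, 20): truth gives 0, best alternative gives 0.
(Remaining 21 profiles checked similarly; truth is weakly best in each.)
In every case the truthful bid is at least as good as any alternative, so it is a dominant strategy.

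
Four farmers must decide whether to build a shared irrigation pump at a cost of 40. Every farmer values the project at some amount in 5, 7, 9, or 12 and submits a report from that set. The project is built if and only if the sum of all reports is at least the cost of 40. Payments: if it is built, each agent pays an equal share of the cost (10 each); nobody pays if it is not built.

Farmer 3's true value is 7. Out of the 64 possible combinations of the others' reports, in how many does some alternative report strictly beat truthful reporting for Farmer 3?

Others report (9, 12, 12): truth gives -3; report 5 gives 0 > -3. Violating.
Others report (12, 9, 12): truth gives -3; report 5 gives 0 > -3. Violating.
Others report (12, 12, 9): truth gives -3; report 5 gives 0 > -3. Violating.
Others report (5, 5, 5): truth gives 0; no alternative beats it.
Others report (5, 5, 7): truth gives 0; no alternative beats it.
(Checking all 64 profiles: 3 have a profitable deviation, 61 do not.)

3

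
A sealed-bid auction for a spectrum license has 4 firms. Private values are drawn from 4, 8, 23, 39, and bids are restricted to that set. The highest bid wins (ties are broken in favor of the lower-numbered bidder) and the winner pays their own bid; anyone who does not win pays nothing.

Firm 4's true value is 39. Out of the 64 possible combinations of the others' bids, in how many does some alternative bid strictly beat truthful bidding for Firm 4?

Others bid (4, 4, 4): truth gives 0; bid 8 gives 31 > 0. Violating.
Others bid (4, 4, 8): truth gives 0; bid 23 gives 16 > 0. Violating.
Others bid (4, 8, 4): truth gives 0; bid 23 gives 16 > 0. Violating.
Others bid (4, 8, 8): truth gives 0; bid 23 gives 16 > 0. Violating.
Others bid (4, 4, 23): truth gives 0; no alternative beats it.
Others bid (4, 4, 39): truth gives 0; no alternative beats it.
(Checking all 64 profiles: 8 have a profitable deviation, 56 do not.)

8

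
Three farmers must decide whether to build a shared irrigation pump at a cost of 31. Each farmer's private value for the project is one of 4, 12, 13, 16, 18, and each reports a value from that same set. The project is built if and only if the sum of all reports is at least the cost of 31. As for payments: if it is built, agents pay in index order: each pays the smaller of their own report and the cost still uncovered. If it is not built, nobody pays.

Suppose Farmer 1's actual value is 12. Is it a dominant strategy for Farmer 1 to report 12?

No

Consider the case where Farmer 2 reports 12 and Farmer 3 reports 16.
Truthful report 12: project built, pays 12, utility 12 - 12 = 0.
Report 4 instead: project built, pays 4, utility 12 - 4 = 8.
Since 8 > 0, reporting 4 is strictly better here, so truthful reporting is not dominant.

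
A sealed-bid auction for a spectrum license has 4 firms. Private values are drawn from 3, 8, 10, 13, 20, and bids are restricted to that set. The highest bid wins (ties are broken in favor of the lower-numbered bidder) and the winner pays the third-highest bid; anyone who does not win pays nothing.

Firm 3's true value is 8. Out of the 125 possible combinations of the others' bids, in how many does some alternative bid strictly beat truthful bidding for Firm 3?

Others bid (3, 3, 10): truth gives 0; bid 10 gives 5 > 0. Violating.
Others bid (3, 3, 13): truth gives 0; bid 13 gives 5 > 0. Violating.
Others bid (3, 3, 20): truth gives 0; bid 20 gives 5 > 0. Violating.
Others bid (3, 8, 3): truth gives 0; bid 10 gives 5 > 0. Violating.
Others bid (3, 3, 3): truth gives 5; no alternative beats it.
Others bid (3, 3, 8): truth gives 5; no alternative beats it.
(Checking all 125 profiles: 9 have a profitable deviation, 116 do not.)

9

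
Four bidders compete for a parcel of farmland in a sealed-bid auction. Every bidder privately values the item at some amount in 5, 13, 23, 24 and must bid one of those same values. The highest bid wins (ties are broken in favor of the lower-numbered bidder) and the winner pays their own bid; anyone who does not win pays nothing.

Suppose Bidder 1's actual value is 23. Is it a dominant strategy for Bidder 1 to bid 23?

No

Consider the case where Bidder 2 bids 5, Bidder 3 bids 5 and Bidder 4 bids 5.
Truthful bid 23: wins, pays 23, utility 23 - 23 = 0.
Bid 5 instead: wins, pays 5, utility 23 - 5 = 18.
Since 18 > 0, bidding 5 is strictly better here, so truthful bidding is not dominant.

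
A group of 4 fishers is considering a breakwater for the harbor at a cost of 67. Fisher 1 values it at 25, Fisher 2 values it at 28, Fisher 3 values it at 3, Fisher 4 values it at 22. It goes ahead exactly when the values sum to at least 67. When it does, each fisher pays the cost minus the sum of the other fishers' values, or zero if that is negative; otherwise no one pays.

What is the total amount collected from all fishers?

42

Total value 78 ≥ cost 67, so it is built.
Fisher 1: others sum to 53; max(0, 67 - 53) = 14.
Fisher 2: others sum to 50; max(0, 67 - 50) = 17.
Fisher 3: others sum to 75; max(0, 67 - 75) = 0.
Fisher 4: others sum to 56; max(0, 67 - 56) = 11.
Total collected = 14 + 17 + 0 + 11 = 42.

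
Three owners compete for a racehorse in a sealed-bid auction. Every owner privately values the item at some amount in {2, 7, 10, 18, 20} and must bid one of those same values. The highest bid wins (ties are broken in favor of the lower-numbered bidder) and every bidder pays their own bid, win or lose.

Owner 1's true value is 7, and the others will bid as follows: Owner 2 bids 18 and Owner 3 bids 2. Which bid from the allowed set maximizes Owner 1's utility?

2

Bid 2: loses but pays 2, utility -2.
Bid 7: loses but pays 7, utility -7.
Bid 10: loses but pays 10, utility -10.
Bid 18: wins, pays 18, utility 7 - 18 = -11.
Bid 20: wins, pays 20, utility 7 - 20 = -13.
The best choice is 2 with utility -2.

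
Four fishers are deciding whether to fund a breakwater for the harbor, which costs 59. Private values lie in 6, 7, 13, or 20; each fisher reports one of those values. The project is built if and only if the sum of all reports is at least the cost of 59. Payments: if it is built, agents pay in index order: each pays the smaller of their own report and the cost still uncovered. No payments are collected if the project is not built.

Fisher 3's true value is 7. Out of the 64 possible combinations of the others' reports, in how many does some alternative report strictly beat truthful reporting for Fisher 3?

Others report (13, 20, 20): truth gives 0; report 6 gives 1 > 0. Violating.
Others report (20, 13, 20): truth gives 0; report 6 gives 1 > 0. Violating.
Others report (20, 20, 13): truth gives 0; report 6 gives 1 > 0. Violating.
Others report (20, 20, 20): truth gives 0; report 6 gives 1 > 0. Violating.
Others report (6, 6, 6): truth gives 0; no alternative beats it.
Others report (6, 6, 7): truth gives 0; no alternative beats it.
(Checking all 64 profiles: 4 have a profitable deviation, 60 do not.)

4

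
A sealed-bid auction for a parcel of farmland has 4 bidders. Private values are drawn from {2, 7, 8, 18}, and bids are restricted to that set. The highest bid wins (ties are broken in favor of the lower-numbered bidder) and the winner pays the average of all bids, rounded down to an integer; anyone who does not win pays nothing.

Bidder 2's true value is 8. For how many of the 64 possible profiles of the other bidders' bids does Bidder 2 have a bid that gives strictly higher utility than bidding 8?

Others bid (2, 7, 7): truth gives 2; bid 7 gives 3 > 2. Violating.
Others bid (8, 2, 2): truth gives 0; bid 18 gives 1 > 0. Violating.
Others bid (2, 2, 2): truth gives 5; no alternative beats it.
Others bid (2, 2, 7): truth gives 4; no alternative beats it.
(Checking all 64 profiles: 2 have a profitable deviation, 62 do not.)

2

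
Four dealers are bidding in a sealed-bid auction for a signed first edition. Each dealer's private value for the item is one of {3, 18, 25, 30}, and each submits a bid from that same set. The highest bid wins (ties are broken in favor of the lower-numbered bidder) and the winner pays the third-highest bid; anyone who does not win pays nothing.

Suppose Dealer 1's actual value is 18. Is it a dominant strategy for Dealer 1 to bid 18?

No

Consider the case where Dealer 2 bids 3, Dealer 3 bids 3 and Dealer 4 bids 25.
Truthful bid 18: loses, pays 0, utility 0.
Bid 25 instead: wins, pays 3, utility 18 - 3 = 15.
Since 15 > 0, bidding 25 is strictly better here, so truthful bidding is not dominant.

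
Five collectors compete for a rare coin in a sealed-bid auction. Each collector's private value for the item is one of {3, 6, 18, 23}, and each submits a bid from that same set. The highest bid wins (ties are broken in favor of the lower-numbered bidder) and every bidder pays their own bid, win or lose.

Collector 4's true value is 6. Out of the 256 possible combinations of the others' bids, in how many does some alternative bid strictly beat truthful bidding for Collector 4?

Others bid (3, 3, 3, 18): truth gives -6; bid 3 gives -3 > -6. Violating.
Others bid (3, 3, 3, 23): truth gives -6; bid 3 gives -3 > -6. Violating.
Others bid (3, 3, 6, 3): truth gives -6; bid 3 gives -3 > -6. Violating.
Others bid (3, 3, 6, 6): truth gives -6; bid 3 gives -3 > -6. Violating.
Others bid (3, 3, 3, 3): truth gives 0; no alternative beats it.
Others bid (3, 3, 3, 6): truth gives 0; no alternative beats it.
(Checking all 256 profiles: 254 have a profitable deviation, 2 do not.)

254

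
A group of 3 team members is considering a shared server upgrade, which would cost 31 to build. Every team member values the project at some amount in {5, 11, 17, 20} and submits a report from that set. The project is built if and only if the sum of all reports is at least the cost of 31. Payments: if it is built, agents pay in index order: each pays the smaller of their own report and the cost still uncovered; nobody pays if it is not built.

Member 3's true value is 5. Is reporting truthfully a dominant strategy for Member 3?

Yes

Check each profile of the others' reports and compare truth against every alternative report.
Others report (5, 17): truth gives 0, best alternative gives -4.
Others report (11, 11): truth gives 0, best alternative gives -4.
Others report (17, 5): truth gives 0, best alternative gives -4.
Others report (5, 20): truth gives 0, best alternative gives -1.
Others report (20, 5): truth gives 0, best alternative gives -1.
Others report (11, 20): truth gives 5, best alternative gives 5.
(Remaining 10 profiles checked similarly; truth is weakly best in each.)
In every case the truthful report is at least as good as any alternative, so it is a dominant strategy.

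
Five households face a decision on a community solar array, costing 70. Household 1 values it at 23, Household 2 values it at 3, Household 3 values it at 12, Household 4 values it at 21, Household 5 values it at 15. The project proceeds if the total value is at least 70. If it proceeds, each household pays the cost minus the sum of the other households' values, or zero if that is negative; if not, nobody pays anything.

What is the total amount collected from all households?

Total value 74 ≥ cost 70, so it is built.
Household 1: others sum to 51; max(0, 70 - 51) = 19.
Household 2: others sum to 71; max(0, 70 - 71) = 0.
Household 3: others sum to 62; max(0, 70 - 62) = 8.
Household 4: others sum to 53; max(0, 70 - 53) = 17.
Household 5: others sum to 59; max(0, 70 - 59) = 11.
Total collected = 19 + 0 + 8 + 17 + 11 = 55.

55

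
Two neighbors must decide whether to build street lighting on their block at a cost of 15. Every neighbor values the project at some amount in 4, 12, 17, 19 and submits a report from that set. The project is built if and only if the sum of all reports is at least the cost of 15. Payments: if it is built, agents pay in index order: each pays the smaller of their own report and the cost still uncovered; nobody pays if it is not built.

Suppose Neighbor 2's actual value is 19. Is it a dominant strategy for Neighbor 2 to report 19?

Yes

Check each profile of the others' reports and compare truth against every alternative report.
Others report (17): truth gives 19, best alternative gives 19.
Others report (19): truth gives 19, best alternative gives 19.
Others report (12): truth gives 16, best alternative gives 16.
Others report (4): truth gives 8, best alternative gives 8.
In every case the truthful report is at least as good as any alternative, so it is a dominant strategy.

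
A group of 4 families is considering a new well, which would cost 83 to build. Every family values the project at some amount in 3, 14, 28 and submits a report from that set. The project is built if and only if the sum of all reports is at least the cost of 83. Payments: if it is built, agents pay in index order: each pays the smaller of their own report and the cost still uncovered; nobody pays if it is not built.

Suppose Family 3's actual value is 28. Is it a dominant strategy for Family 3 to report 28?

No

Consider the case where Family 1 reports 14, Family 2 reports 28 and Family 4 reports 28.
Truthful report 28: project built, pays 28, utility 28 - 28 = 0.
Report 14 instead: project built, pays 14, utility 28 - 14 = 14.
Since 14 > 0, reporting 14 is strictly better here, so truthful reporting is not dominant.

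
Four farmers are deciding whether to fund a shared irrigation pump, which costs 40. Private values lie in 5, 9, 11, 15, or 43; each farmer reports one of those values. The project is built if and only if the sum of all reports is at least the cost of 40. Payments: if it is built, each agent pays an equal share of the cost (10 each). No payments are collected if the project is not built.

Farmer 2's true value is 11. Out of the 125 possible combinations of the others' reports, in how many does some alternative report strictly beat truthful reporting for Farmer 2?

23

Others report (5, 5, 5): truth gives 0; report 43 gives 1 > 0. Violating.
Others report (5, 5, 9): truth gives 0; report 43 gives 1 > 0. Violating.
Others report (5, 5, 11): truth gives 0; report 43 gives 1 > 0. Violating.
Others report (5, 5, 15): truth gives 0; report 15 gives 1 > 0. Violating.
Others report (5, 5, 43): truth gives 1; no alternative beats it.
Others report (5, 9, 15): truth gives 1; no alternative beats it.
(Checking all 125 profiles: 23 have a profitable deviation, 102 do not.)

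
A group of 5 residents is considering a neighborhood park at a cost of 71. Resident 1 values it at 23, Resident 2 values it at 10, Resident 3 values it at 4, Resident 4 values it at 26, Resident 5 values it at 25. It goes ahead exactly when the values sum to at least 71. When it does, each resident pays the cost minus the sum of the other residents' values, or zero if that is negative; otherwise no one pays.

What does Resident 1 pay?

6

Total value 88 ≥ cost 71, so the project is built.
The other residents' values sum to 65.
Cost minus that sum is 71 - 65 = 6.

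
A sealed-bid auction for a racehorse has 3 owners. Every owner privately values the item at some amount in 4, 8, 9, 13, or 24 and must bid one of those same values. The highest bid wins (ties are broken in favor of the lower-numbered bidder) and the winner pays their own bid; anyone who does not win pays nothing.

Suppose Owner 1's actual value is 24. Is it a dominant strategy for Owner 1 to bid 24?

Consider the case where Owner 2 bids 4 and Owner 3 bids 4.
Truthful bid 24: wins, pays 24, utility 24 - 24 = 0.
Bid 4 instead: wins, pays 4, utility 24 - 4 = 20.
Since 20 > 0, bidding 4 is strictly better here, so truthful bidding is not dominant.

No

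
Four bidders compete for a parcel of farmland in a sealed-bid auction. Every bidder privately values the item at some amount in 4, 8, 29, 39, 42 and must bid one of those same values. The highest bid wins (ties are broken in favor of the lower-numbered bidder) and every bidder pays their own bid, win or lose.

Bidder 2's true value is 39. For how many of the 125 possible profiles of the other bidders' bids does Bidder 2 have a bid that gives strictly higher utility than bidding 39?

95

Others bid (4, 4, 4): truth gives 0; bid 8 gives 31 > 0. Violating.
Others bid (4, 4, 8): truth gives 0; bid 8 gives 31 > 0. Violating.
Others bid (4, 4, 29): truth gives 0; bid 29 gives 10 > 0. Violating.
Others bid (4, 4, 42): truth gives -39; bid 42 gives -3 > -39. Violating.
Others bid (4, 4, 39): truth gives 0; no alternative beats it.
Others bid (4, 8, 39): truth gives 0; no alternative beats it.
(Checking all 125 profiles: 95 have a profitable deviation, 30 do not.)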